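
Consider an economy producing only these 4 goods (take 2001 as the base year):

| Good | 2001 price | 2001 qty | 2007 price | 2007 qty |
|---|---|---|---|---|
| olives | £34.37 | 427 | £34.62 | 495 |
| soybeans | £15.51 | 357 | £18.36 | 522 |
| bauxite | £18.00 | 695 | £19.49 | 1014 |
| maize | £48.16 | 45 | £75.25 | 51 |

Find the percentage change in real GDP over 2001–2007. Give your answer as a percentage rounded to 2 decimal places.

Real GDP 2001 = Nominal GDP 2001 = 34.37·427 + 15.51·357 + 18.00·695 + 48.16·45 = 34890.26.
Real GDP 2007 (at 2001 prices) = 34.37·495 + 15.51·522 + 18.00·1014 + 48.16·51 = 45817.53.
Real growth = 45817.53/34890.26 − 1 = 0.3132.

31.32%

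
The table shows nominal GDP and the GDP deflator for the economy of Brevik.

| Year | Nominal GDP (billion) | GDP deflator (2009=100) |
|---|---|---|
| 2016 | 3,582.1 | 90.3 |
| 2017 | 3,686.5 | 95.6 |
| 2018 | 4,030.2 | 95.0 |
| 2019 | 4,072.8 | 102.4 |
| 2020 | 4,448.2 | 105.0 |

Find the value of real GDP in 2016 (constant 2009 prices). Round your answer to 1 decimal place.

3,966.9 billion

Real GDP 2016 = 3582.1 / 0.903 = 3966.89.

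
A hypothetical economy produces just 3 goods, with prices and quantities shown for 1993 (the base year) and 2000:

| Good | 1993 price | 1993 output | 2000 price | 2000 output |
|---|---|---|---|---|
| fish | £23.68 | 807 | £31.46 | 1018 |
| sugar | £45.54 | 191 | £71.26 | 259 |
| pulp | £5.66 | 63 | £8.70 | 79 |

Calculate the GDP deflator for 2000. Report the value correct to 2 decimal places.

Nominal GDP 2000 = 31.46·1018 + 71.26·259 + 8.70·79 = 51169.92.
Real GDP 2000 (at 1993 prices) = 23.68·1018 + 45.54·259 + 5.66·79 = 36348.24.
Deflator = Nominal/Real × 100 = 51169.92/36348.24 × 100 = 140.777.

140.78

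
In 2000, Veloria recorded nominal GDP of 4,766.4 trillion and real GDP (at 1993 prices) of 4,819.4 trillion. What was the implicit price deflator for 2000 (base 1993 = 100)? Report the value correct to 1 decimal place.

implicit price deflator = (Nominal / Real) × 100 = 4766.4 / 4819.4 × 100 = 98.90.

98.9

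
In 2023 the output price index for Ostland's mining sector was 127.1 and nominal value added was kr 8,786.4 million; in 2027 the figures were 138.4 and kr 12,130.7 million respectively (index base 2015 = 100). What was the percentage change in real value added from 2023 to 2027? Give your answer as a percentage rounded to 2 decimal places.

26.79%

Deflate each year: 2023 → 8786.4/1.271 = 6912.98; 2027 → 12130.7/1.384 = 8764.96.
So real value added changed by 8764.96/6912.98 − 1 = 0.2679, i.e. 26.79%.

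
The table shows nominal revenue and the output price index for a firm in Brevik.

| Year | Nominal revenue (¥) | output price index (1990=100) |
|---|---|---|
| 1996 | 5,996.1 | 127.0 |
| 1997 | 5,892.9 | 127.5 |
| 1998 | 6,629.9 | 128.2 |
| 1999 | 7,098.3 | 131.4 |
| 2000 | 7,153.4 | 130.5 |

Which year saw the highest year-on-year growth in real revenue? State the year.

1997: real = 5892.9/1.275 = 4621.88; growth vs 1996 (4721.34) = -2.11%.
1998: real = 6629.9/1.282 = 5171.53; growth vs 1997 (4621.88) = 11.89%.
1999: real = 7098.3/1.314 = 5402.05; growth vs 1998 (5171.53) = 4.46%.
2000: real = 7153.4/1.305 = 5481.53; growth vs 1999 (5402.05) = 1.47%.

1998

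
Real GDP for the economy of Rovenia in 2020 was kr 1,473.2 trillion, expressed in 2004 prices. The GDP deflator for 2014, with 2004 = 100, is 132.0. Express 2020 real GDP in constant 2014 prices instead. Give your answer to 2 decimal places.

Real GDP in 2014 prices = Real GDP in 2004 prices × (P_2014/P_2004) = 1473.2 × 1.320 = 1944.62.

kr 1,944.62 trillion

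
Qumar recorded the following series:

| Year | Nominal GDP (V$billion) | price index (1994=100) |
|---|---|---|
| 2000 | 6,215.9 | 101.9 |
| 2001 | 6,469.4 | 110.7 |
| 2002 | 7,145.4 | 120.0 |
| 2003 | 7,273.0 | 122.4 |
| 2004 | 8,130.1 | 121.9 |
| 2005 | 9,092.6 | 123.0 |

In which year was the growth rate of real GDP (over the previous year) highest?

2001: real = 6469.4/1.107 = 5844.08; growth vs 2000 (6100.00) = -4.20%.
2002: real = 7145.4/1.200 = 5954.50; growth vs 2001 (5844.08) = 1.89%.
2003: real = 7273.0/1.224 = 5941.99; growth vs 2002 (5954.50) = -0.21%.
2004: real = 8130.1/1.219 = 6669.48; growth vs 2003 (5941.99) = 12.24%.
2005: real = 9092.6/1.230 = 7392.36; growth vs 2004 (6669.48) = 10.84%.

2004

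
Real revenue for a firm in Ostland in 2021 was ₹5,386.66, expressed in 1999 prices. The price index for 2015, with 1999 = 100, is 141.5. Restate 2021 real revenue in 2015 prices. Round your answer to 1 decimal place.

₹7,622.1

Real revenue in 2015 prices = Real revenue in 1999 prices × (P_2015/P_1999) = 5386.66 × 1.415 = 7622.12.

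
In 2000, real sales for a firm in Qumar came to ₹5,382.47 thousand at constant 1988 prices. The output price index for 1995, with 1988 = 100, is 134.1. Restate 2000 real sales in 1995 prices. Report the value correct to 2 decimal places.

Real sales in 1995 prices = Real sales in 1988 prices × (P_1995/P_1988) = 5382.47 × 1.341 = 7217.89.

₹7,217.89 thousand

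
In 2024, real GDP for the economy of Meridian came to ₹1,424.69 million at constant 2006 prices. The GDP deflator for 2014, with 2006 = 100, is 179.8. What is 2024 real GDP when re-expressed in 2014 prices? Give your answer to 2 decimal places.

Real GDP in 2014 prices = Real GDP in 2006 prices × (P_2014/P_2006) = 1424.69 × 1.798 = 2561.59.

₹2,561.59 million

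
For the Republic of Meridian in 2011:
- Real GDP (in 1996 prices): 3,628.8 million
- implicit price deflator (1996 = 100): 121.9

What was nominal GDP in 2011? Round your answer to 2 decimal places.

4,423.51 million

Nominal GDP = Real × (implicit price deflator/100) = 3628.8 × 1.219 = 4423.51.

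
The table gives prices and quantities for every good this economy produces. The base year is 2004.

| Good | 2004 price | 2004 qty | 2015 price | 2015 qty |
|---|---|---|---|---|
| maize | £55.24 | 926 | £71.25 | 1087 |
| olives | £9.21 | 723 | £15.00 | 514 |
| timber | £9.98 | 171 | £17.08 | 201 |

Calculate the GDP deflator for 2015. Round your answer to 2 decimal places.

Nominal GDP 2015 = 71.25·1087 + 15.00·514 + 17.08·201 = 88591.83.
Real GDP 2015 (at 2004 prices) = 55.24·1087 + 9.21·514 + 9.98·201 = 66785.80.
Deflator = Nominal/Real × 100 = 88591.83/66785.80 × 100 = 132.651.

132.65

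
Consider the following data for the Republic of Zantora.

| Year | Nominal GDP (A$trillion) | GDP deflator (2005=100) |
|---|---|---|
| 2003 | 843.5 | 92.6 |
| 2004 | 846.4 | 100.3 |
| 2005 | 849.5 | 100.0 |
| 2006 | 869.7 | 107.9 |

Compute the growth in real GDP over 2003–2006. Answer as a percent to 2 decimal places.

-11.51%

Real GDP 2003 = 843.5/0.926 = 910.91.
Real GDP 2006 = 869.7/1.079 = 806.02.
Change = 806.02/910.91 − 1 = -0.1151.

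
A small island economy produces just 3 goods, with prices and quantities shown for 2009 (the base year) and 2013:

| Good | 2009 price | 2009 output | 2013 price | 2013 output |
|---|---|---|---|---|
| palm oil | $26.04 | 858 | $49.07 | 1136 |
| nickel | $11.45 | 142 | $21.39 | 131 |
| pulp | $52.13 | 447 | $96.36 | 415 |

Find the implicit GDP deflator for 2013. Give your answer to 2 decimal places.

186.92

Nominal GDP 2013 = 49.07·1136 + 21.39·131 + 96.36·415 = 98535.01.
Real GDP 2013 (at 2009 prices) = 26.04·1136 + 11.45·131 + 52.13·415 = 52715.34.
Deflator = Nominal/Real × 100 = 98535.01/52715.34 × 100 = 186.919.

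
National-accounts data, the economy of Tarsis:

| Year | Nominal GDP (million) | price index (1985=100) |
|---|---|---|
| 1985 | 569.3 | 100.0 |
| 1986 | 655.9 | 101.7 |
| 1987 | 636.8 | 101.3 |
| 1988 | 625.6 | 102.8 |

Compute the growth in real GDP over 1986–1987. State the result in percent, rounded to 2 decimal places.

Real GDP 1986 = 655.9/1.017 = 644.94.
Real GDP 1987 = 636.8/1.013 = 628.63.
Change = 628.63/644.94 − 1 = -0.0253.

-2.53%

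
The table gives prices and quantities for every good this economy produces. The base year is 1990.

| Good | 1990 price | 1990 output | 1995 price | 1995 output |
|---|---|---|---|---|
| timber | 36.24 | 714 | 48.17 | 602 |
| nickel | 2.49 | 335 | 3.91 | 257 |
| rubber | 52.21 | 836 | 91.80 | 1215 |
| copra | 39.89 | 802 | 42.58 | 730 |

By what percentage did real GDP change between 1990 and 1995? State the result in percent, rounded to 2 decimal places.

Real GDP 1990 = Nominal GDP 1990 = 36.24·714 + 2.49·335 + 52.21·836 + 39.89·802 = 102348.85.
Real GDP 1995 (at 1990 prices) = 36.24·602 + 2.49·257 + 52.21·1215 + 39.89·730 = 115011.26.
Real growth = 115011.26/102348.85 − 1 = 0.1237.

12.37%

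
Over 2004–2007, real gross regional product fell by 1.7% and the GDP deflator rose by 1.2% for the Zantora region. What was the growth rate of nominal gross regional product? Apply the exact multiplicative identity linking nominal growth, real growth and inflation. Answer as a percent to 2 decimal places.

(1 + g_nom) = (1 + g_real)(1 + π) = 0.9830 × 1.0120 = 0.99480.

-0.52%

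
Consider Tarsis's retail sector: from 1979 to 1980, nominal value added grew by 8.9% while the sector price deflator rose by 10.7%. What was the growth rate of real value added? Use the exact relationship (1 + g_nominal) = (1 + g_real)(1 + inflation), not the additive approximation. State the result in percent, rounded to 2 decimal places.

(1 + g_nom) = (1 + g_real)(1 + π), so g_real = 1.0890 / 1.1070 − 1 = -0.01626.

-1.63%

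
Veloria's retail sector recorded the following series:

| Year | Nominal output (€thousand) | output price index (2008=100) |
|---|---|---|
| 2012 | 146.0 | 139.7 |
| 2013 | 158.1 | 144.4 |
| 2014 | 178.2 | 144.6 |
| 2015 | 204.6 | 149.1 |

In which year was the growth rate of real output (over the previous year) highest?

2013: real = 158.1/1.444 = 109.49; growth vs 2012 (104.51) = 4.77%.
2014: real = 178.2/1.446 = 123.24; growth vs 2013 (109.49) = 12.56%.
2015: real = 204.6/1.491 = 137.22; growth vs 2014 (123.24) = 11.34%.

2014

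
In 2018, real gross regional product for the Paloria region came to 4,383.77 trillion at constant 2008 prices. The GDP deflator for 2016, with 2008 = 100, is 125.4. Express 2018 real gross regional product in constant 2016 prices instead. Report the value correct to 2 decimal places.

5,497.25 trillion

Real gross regional product in 2016 prices = Real gross regional product in 2008 prices × (P_2016/P_2008) = 4383.77 × 1.254 = 5497.25.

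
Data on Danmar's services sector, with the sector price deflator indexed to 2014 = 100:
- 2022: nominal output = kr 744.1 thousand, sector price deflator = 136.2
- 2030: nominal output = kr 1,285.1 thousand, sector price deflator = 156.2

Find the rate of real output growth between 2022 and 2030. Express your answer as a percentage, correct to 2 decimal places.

Real output 2022 = 744.1 / 1.362 = 546.33.
Real output 2030 = 1285.1 / 1.562 = 822.73.
Real growth = 822.73 / 546.33 − 1 = 0.5059.

50.59%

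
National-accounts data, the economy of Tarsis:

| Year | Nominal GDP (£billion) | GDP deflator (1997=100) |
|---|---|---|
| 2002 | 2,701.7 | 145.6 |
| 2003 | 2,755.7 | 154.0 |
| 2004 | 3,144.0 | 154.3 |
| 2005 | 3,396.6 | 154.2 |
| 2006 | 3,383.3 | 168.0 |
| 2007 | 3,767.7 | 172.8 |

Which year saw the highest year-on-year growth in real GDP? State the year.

2004

2003: real = 2755.7/1.540 = 1789.42; growth vs 2002 (1855.56) = -3.56%.
2004: real = 3144.0/1.543 = 2037.59; growth vs 2003 (1789.42) = 13.87%.
2005: real = 3396.6/1.542 = 2202.72; growth vs 2004 (2037.59) = 8.10%.
2006: real = 3383.3/1.680 = 2013.87; growth vs 2005 (2202.72) = -8.57%.
2007: real = 3767.7/1.728 = 2180.38; growth vs 2006 (2013.87) = 8.27%.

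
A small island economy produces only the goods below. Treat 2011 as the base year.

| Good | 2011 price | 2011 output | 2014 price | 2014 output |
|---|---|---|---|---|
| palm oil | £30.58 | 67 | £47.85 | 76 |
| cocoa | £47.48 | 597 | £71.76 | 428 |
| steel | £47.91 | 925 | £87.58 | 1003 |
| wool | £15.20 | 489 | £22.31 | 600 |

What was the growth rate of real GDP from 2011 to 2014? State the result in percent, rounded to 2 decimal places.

-2.83%

Real GDP 2011 = Nominal GDP 2011 = 30.58·67 + 47.48·597 + 47.91·925 + 15.20·489 = 82143.97.
Real GDP 2014 (at 2011 prices) = 30.58·76 + 47.48·428 + 47.91·1003 + 15.20·600 = 79819.25.
Real growth = 79819.25/82143.97 − 1 = -0.0283.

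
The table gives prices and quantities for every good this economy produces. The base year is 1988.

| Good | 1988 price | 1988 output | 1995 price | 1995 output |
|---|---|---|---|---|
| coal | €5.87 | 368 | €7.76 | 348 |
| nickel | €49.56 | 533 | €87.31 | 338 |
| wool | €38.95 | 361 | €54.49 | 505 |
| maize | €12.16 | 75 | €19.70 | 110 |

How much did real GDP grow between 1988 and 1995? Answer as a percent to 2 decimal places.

-8.60%

Real GDP 1988 = Nominal GDP 1988 = 5.87·368 + 49.56·533 + 38.95·361 + 12.16·75 = 43548.59.
Real GDP 1995 (at 1988 prices) = 5.87·348 + 49.56·338 + 38.95·505 + 12.16·110 = 39801.39.
Real growth = 39801.39/43548.59 − 1 = -0.0860.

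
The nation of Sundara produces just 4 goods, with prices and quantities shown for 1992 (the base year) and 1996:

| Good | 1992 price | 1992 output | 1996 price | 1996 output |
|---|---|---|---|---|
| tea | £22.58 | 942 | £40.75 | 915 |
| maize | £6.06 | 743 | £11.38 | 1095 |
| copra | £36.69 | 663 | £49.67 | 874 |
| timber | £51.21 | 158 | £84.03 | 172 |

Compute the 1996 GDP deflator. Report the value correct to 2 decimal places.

Nominal GDP 1996 = 40.75·915 + 11.38·1095 + 49.67·874 + 84.03·172 = 107612.09.
Real GDP 1996 (at 1992 prices) = 22.58·915 + 6.06·1095 + 36.69·874 + 51.21·172 = 68171.58.
Deflator = Nominal/Real × 100 = 107612.09/68171.58 × 100 = 157.855.

157.85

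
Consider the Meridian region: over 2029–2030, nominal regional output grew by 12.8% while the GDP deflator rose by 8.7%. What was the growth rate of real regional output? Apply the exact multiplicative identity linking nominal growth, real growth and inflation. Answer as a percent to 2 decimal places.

3.77%

(1 + g_nom) = (1 + g_real)(1 + π), so g_real = 1.1280 / 1.0870 − 1 = 0.03772.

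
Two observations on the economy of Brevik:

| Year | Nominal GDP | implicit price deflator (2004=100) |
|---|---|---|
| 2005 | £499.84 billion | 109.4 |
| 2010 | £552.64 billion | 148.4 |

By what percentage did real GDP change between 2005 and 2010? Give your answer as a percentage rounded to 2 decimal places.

Deflate each year: 2005 → 499.84/1.094 = 456.89; 2010 → 552.64/1.484 = 372.40.
So real GDP changed by 372.40/456.89 − 1 = -0.1849, i.e. -18.49%.

-18.49%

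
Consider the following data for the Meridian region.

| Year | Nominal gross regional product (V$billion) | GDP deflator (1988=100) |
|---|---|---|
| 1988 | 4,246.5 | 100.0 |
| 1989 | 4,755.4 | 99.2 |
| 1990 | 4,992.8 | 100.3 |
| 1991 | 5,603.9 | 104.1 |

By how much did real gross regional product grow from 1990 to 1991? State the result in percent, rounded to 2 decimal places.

8.14%

Real gross regional product 1990 = 4992.8/1.003 = 4977.87.
Real gross regional product 1991 = 5603.9/1.041 = 5383.19.
Change = 5383.19/4977.87 − 1 = 0.0814.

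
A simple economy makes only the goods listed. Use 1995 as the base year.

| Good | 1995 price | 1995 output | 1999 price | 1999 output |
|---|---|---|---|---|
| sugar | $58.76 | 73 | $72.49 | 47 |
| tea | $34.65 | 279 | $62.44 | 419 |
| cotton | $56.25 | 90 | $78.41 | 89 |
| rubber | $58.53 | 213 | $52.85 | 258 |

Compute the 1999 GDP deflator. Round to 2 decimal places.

134.23

Nominal GDP 1999 = 72.49·47 + 62.44·419 + 78.41·89 + 52.85·258 = 50183.18.
Real GDP 1999 (at 1995 prices) = 58.76·47 + 34.65·419 + 56.25·89 + 58.53·258 = 37387.06.
Deflator = Nominal/Real × 100 = 50183.18/37387.06 × 100 = 134.226.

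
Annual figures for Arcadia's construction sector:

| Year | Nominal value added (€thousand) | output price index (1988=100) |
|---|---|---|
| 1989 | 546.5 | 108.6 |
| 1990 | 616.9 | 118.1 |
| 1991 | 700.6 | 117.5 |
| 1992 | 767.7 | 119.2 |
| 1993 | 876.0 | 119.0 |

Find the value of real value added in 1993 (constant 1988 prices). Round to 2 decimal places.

€736.13 thousand

Real value added 1993 = 876.0 / 1.190 = 736.13.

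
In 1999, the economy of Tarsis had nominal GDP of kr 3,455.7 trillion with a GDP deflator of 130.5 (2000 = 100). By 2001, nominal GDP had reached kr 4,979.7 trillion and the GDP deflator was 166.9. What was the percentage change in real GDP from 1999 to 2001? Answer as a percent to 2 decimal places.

12.67%

Deflate each year: 1999 → 3455.7/1.305 = 2648.05; 2001 → 4979.7/1.669 = 2983.64.
So real GDP changed by 2983.64/2648.05 − 1 = 0.1267, i.e. 12.67%.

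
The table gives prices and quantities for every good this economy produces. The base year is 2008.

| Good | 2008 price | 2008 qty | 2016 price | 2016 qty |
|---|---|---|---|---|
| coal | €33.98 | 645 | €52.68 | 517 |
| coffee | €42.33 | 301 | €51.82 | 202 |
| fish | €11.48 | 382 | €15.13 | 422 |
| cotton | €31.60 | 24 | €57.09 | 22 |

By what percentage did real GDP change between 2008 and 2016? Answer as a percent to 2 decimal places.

Real GDP 2008 = Nominal GDP 2008 = 33.98·645 + 42.33·301 + 11.48·382 + 31.60·24 = 39802.19.
Real GDP 2016 (at 2008 prices) = 33.98·517 + 42.33·202 + 11.48·422 + 31.60·22 = 31658.08.
Real growth = 31658.08/39802.19 − 1 = -0.2046.

-20.46%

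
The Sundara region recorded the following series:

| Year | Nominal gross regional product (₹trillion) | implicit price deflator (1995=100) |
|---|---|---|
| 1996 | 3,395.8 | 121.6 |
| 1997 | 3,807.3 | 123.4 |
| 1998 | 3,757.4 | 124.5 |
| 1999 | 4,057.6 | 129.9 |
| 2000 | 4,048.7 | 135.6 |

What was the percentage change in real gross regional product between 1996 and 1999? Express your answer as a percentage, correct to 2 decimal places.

11.85%

Real gross regional product 1996 = 3395.8/1.216 = 2792.60.
Real gross regional product 1999 = 4057.6/1.299 = 3123.63.
Change = 3123.63/2792.60 − 1 = 0.1185.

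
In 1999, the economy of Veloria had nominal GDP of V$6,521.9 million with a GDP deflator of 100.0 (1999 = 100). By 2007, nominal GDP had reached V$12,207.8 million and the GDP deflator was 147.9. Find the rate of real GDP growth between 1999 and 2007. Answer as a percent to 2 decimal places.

Real GDP 1999 = 6521.9 / 1.000 = 6521.90.
Real GDP 2007 = 12207.8 / 1.479 = 8254.09.
Real growth = 8254.09 / 6521.90 − 1 = 0.2656.

26.56%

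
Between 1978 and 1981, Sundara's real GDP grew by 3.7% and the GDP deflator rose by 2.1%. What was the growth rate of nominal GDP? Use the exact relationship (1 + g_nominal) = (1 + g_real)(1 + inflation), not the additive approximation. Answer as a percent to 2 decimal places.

(1 + g_nom) = (1 + g_real)(1 + π) = 1.0370 × 1.0210 = 1.05878.

5.88%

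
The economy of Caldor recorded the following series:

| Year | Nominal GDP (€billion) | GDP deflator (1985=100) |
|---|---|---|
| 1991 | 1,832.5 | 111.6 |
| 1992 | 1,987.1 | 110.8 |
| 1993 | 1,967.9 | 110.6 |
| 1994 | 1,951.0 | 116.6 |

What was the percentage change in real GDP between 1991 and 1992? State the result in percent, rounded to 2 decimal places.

Real GDP 1991 = 1832.5/1.116 = 1642.03.
Real GDP 1992 = 1987.1/1.108 = 1793.41.
Change = 1793.41/1642.03 − 1 = 0.0922.

9.22%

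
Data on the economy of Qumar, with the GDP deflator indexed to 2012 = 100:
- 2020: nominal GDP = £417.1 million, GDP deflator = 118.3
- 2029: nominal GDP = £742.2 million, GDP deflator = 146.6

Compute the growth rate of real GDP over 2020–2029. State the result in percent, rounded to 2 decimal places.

43.59%

Real GDP 2020 = 417.1 / 1.183 = 352.58.
Real GDP 2029 = 742.2 / 1.466 = 506.28.
Real growth = 506.28 / 352.58 − 1 = 0.4359.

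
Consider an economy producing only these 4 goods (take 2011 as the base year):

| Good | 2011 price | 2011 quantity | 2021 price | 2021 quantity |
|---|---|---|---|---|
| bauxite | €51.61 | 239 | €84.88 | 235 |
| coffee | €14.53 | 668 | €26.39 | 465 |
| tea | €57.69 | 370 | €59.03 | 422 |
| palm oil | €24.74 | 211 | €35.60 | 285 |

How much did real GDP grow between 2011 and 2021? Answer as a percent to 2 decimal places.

3.45%

Real GDP 2011 = Nominal GDP 2011 = 51.61·239 + 14.53·668 + 57.69·370 + 24.74·211 = 48606.27.
Real GDP 2021 (at 2011 prices) = 51.61·235 + 14.53·465 + 57.69·422 + 24.74·285 = 50280.88.
Real growth = 50280.88/48606.27 − 1 = 0.0345.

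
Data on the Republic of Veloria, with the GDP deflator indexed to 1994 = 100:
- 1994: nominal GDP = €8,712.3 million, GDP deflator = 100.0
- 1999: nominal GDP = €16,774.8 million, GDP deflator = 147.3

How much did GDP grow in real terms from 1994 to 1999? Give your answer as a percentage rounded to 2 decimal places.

Real GDP 1994 = 8712.3 / 1.000 = 8712.30.
Real GDP 1999 = 16774.8 / 1.473 = 11388.19.
Real growth = 11388.19 / 8712.30 − 1 = 0.3071.

30.71%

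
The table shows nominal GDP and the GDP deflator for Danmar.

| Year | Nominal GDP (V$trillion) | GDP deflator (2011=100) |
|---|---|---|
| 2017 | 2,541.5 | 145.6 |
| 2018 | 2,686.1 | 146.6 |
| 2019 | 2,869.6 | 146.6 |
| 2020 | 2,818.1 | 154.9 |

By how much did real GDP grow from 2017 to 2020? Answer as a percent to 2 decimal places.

Real GDP 2017 = 2541.5/1.456 = 1745.54.
Real GDP 2020 = 2818.1/1.549 = 1819.30.
Change = 1819.30/1745.54 − 1 = 0.0423.

4.23%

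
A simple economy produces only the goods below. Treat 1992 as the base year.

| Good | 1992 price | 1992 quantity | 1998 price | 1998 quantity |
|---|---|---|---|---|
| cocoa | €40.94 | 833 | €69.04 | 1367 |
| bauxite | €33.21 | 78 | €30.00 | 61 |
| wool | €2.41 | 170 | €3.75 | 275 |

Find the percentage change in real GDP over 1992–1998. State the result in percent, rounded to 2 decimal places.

Real GDP 1992 = Nominal GDP 1992 = 40.94·833 + 33.21·78 + 2.41·170 = 37103.10.
Real GDP 1998 (at 1992 prices) = 40.94·1367 + 33.21·61 + 2.41·275 = 58653.54.
Real growth = 58653.54/37103.10 − 1 = 0.5808.

58.08%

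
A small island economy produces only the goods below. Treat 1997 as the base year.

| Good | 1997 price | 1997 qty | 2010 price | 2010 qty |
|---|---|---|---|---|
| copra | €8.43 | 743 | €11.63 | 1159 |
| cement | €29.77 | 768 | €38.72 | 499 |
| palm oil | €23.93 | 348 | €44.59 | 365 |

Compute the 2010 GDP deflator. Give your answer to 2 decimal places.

Nominal GDP 2010 = 11.63·1159 + 38.72·499 + 44.59·365 = 49075.80.
Real GDP 2010 (at 1997 prices) = 8.43·1159 + 29.77·499 + 23.93·365 = 33360.05.
Deflator = Nominal/Real × 100 = 49075.80/33360.05 × 100 = 147.109.

147.11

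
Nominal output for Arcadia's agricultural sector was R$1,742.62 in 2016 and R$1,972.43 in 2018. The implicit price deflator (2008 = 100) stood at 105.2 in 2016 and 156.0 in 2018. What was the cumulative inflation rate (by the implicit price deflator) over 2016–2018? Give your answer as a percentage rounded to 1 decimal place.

Price-level change = 156.0 / 105.2 − 1 = 0.4829.

48.3%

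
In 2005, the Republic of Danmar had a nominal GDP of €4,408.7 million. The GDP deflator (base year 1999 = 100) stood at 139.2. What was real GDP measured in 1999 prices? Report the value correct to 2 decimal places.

Real GDP = Nominal / (GDP deflator/100) = 4408.7 / 1.392 = 3167.17.

€3,167.17 million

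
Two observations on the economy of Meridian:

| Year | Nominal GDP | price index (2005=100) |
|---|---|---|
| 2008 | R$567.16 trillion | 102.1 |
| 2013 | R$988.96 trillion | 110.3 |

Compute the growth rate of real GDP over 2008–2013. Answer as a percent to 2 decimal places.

Deflate each year: 2008 → 567.16/1.021 = 555.49; 2013 → 988.96/1.103 = 896.61.
So real GDP changed by 896.61/555.49 − 1 = 0.6141, i.e. 61.41%.

61.41%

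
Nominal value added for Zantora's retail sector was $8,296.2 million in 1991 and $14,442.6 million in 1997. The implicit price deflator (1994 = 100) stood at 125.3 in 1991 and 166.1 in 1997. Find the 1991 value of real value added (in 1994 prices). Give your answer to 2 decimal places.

Real value added = Nominal / (implicit price deflator/100) = 8296.2 / 1.253 = 6621.07.

$6,621.07 million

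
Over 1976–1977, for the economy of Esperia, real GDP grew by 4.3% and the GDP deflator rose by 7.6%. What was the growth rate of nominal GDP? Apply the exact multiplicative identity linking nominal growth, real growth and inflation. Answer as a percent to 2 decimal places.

(1 + g_nom) = (1 + g_real)(1 + π) = 1.0430 × 1.0760 = 1.12227.

12.23%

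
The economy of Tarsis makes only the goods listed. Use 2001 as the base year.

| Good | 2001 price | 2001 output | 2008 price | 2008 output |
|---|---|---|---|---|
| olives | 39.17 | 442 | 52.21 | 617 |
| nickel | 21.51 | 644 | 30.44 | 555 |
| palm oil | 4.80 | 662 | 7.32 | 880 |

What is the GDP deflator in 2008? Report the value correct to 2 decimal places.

Nominal GDP 2008 = 52.21·617 + 30.44·555 + 7.32·880 = 55549.37.
Real GDP 2008 (at 2001 prices) = 39.17·617 + 21.51·555 + 4.80·880 = 40329.94.
Deflator = Nominal/Real × 100 = 55549.37/40329.94 × 100 = 137.737.

137.74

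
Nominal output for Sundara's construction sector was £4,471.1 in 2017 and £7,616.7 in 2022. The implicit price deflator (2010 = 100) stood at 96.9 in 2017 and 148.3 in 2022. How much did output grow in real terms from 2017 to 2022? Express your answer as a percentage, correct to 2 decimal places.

11.31%

Deflate each year: 2017 → 4471.1/0.969 = 4614.14; 2022 → 7616.7/1.483 = 5136.01.
So real output changed by 5136.01/4614.14 − 1 = 0.1131, i.e. 11.31%.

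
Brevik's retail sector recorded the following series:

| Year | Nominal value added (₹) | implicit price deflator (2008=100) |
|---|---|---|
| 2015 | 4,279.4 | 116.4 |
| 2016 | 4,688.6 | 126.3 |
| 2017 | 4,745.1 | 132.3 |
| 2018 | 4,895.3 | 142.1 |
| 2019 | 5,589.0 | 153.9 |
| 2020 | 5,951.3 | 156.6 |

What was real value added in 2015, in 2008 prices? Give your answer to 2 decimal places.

Real value added 2015 = 4279.4 / 1.164 = 3676.46.

₹3,676.46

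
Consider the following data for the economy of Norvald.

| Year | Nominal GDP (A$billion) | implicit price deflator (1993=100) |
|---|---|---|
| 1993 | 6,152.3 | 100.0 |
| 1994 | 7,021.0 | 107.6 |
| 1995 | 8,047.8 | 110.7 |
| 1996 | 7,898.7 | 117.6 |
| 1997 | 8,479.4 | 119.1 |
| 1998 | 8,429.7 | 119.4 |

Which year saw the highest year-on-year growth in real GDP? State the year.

1994: real = 7021.0/1.076 = 6525.09; growth vs 1993 (6152.30) = 6.06%.
1995: real = 8047.8/1.107 = 7269.92; growth vs 1994 (6525.09) = 11.41%.
1996: real = 7898.7/1.176 = 6716.58; growth vs 1995 (7269.92) = -7.61%.
1997: real = 8479.4/1.191 = 7119.56; growth vs 1996 (6716.58) = 6.00%.
1998: real = 8429.7/1.194 = 7060.05; growth vs 1997 (7119.56) = -0.84%.

1995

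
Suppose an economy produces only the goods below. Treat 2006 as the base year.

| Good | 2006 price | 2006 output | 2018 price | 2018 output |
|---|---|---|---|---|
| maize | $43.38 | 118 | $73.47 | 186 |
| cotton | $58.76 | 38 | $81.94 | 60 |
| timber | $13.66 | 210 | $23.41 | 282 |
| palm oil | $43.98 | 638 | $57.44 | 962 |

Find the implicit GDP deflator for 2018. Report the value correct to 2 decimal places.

Nominal GDP 2018 = 73.47·186 + 81.94·60 + 23.41·282 + 57.44·962 = 80440.72.
Real GDP 2018 (at 2006 prices) = 43.38·186 + 58.76·60 + 13.66·282 + 43.98·962 = 57755.16.
Deflator = Nominal/Real × 100 = 80440.72/57755.16 × 100 = 139.279.

139.28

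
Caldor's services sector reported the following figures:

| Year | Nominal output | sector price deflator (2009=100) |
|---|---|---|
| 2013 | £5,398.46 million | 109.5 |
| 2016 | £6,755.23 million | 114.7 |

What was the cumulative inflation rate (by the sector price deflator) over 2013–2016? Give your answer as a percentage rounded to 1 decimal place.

Price-level change = 114.7 / 109.5 − 1 = 0.0475.

4.7%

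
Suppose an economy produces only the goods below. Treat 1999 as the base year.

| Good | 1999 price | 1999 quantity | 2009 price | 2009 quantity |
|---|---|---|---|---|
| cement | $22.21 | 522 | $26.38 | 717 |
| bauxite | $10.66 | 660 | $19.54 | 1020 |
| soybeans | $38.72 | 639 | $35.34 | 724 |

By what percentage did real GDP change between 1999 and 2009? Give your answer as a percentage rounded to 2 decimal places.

26.42%

Real GDP 1999 = Nominal GDP 1999 = 22.21·522 + 10.66·660 + 38.72·639 = 43371.30.
Real GDP 2009 (at 1999 prices) = 22.21·717 + 10.66·1020 + 38.72·724 = 54831.05.
Real growth = 54831.05/43371.30 − 1 = 0.2642.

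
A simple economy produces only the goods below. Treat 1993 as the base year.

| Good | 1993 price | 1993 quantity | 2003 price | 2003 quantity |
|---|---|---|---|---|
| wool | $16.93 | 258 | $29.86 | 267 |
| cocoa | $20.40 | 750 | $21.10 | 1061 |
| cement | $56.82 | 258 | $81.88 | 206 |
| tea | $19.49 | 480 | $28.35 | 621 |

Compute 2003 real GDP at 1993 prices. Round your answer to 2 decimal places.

Real GDP 2003 = Σ (p_1993 × q_2003) = 16.93·267 + 20.40·1061 + 56.82·206 + 19.49·621 = 49972.92.

$49972.92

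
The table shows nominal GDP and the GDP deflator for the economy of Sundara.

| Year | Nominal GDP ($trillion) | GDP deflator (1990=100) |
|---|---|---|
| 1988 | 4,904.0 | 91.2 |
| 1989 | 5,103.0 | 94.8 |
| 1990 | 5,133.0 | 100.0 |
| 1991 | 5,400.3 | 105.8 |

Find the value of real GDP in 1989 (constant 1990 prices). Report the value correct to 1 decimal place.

$5,382.9 trillion

Real GDP 1989 = 5103.0 / 0.948 = 5382.91.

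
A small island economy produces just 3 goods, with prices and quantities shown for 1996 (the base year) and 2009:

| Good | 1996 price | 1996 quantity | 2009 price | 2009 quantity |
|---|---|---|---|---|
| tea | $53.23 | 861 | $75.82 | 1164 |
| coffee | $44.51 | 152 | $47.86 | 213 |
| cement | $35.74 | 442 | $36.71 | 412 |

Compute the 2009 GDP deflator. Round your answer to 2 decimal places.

Nominal GDP 2009 = 75.82·1164 + 47.86·213 + 36.71·412 = 113573.18.
Real GDP 2009 (at 1996 prices) = 53.23·1164 + 44.51·213 + 35.74·412 = 86165.23.
Deflator = Nominal/Real × 100 = 113573.18/86165.23 × 100 = 131.809.

131.81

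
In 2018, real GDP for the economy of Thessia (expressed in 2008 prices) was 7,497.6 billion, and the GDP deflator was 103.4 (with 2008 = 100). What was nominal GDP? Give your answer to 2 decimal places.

7,752.52 billion

Nominal GDP = Real × (GDP deflator/100) = 7497.6 × 1.034 = 7752.52.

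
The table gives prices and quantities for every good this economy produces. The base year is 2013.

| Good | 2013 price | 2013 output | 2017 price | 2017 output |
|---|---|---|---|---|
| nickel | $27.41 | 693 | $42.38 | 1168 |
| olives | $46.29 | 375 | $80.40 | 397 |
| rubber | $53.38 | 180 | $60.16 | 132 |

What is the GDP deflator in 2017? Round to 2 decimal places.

Nominal GDP 2017 = 42.38·1168 + 80.40·397 + 60.16·132 = 89359.76.
Real GDP 2017 (at 2013 prices) = 27.41·1168 + 46.29·397 + 53.38·132 = 57438.17.
Deflator = Nominal/Real × 100 = 89359.76/57438.17 × 100 = 155.576.

155.58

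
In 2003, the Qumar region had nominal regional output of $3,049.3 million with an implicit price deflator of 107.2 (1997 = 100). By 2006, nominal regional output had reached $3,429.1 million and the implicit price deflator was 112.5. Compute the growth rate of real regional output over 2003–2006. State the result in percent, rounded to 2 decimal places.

Real regional output 2003 = 3049.3 / 1.072 = 2844.50.
Real regional output 2006 = 3429.1 / 1.125 = 3048.09.
Real growth = 3048.09 / 2844.50 − 1 = 0.0716.

7.16%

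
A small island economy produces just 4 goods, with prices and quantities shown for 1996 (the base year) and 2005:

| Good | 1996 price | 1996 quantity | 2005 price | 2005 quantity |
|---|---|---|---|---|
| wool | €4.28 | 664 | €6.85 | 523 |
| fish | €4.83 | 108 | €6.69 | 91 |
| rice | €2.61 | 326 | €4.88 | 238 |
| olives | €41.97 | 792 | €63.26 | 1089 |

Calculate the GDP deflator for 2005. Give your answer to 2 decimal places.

Nominal GDP 2005 = 6.85·523 + 6.69·91 + 4.88·238 + 63.26·1089 = 74242.92.
Real GDP 2005 (at 1996 prices) = 4.28·523 + 4.83·91 + 2.61·238 + 41.97·1089 = 49004.48.
Deflator = Nominal/Real × 100 = 74242.92/49004.48 × 100 = 151.502.

151.50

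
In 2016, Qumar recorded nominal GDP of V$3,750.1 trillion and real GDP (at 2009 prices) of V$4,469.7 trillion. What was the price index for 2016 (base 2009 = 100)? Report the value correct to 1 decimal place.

price index = (Nominal / Real) × 100 = 3750.1 / 4469.7 × 100 = 83.90.

83.9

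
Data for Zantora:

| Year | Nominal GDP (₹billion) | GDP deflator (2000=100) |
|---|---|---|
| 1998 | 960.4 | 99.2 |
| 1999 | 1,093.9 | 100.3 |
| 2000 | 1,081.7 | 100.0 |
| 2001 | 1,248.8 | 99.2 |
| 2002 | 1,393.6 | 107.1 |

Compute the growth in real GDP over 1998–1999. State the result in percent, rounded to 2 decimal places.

Real GDP 1998 = 960.4/0.992 = 968.15.
Real GDP 1999 = 1093.9/1.003 = 1090.63.
Change = 1090.63/968.15 − 1 = 0.1265.

12.65%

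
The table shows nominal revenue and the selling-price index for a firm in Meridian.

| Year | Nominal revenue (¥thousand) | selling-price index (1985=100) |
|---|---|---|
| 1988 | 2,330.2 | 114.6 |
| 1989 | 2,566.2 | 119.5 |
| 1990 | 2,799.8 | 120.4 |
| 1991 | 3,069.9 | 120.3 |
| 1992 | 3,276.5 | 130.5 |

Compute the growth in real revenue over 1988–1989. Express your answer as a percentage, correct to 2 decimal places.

5.61%

Real revenue 1988 = 2330.2/1.146 = 2033.33.
Real revenue 1989 = 2566.2/1.195 = 2147.45.
Change = 2147.45/2033.33 − 1 = 0.0561.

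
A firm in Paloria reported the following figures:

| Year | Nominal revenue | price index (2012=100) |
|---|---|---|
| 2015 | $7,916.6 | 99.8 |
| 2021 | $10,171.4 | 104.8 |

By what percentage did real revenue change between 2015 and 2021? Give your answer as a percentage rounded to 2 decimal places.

Deflate each year: 2015 → 7916.6/0.998 = 7932.46; 2021 → 10171.4/1.048 = 9705.53.
So real revenue changed by 9705.53/7932.46 − 1 = 0.2235, i.e. 22.35%.

22.35%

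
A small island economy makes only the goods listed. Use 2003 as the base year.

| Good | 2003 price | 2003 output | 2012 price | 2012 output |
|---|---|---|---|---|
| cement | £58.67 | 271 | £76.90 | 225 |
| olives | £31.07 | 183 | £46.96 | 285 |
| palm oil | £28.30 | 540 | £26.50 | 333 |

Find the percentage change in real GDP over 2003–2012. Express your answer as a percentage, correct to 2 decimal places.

-14.61%

Real GDP 2003 = Nominal GDP 2003 = 58.67·271 + 31.07·183 + 28.30·540 = 36867.38.
Real GDP 2012 (at 2003 prices) = 58.67·225 + 31.07·285 + 28.30·333 = 31479.60.
Real growth = 31479.60/36867.38 − 1 = -0.1461.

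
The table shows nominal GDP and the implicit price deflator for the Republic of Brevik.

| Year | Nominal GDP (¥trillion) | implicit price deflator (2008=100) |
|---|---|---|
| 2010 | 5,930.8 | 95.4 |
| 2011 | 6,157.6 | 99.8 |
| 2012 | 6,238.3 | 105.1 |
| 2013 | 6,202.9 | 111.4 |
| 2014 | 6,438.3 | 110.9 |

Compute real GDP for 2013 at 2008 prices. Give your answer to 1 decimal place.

Real GDP 2013 = 6202.9 / 1.114 = 5568.13.

¥5,568.1 trillion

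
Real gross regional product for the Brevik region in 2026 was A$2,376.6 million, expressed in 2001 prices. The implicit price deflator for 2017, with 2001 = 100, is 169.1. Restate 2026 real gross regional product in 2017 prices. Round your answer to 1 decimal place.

A$4,018.8 million

Real gross regional product in 2017 prices = Real gross regional product in 2001 prices × (P_2017/P_2001) = 2376.6 × 1.691 = 4018.83.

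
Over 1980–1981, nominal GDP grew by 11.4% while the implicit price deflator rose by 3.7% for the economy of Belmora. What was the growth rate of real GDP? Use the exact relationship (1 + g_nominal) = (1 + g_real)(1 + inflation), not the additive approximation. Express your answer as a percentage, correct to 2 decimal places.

7.43%

(1 + g_nom) = (1 + g_real)(1 + π), so g_real = 1.1140 / 1.0370 − 1 = 0.07425.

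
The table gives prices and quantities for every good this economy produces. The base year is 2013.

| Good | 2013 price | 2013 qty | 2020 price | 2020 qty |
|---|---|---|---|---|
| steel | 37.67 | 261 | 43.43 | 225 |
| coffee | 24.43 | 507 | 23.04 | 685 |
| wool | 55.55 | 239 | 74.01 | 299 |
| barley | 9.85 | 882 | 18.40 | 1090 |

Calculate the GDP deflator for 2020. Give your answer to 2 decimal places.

128.89

Nominal GDP 2020 = 43.43·225 + 23.04·685 + 74.01·299 + 18.40·1090 = 67739.14.
Real GDP 2020 (at 2013 prices) = 37.67·225 + 24.43·685 + 55.55·299 + 9.85·1090 = 52556.25.
Deflator = Nominal/Real × 100 = 67739.14/52556.25 × 100 = 128.889.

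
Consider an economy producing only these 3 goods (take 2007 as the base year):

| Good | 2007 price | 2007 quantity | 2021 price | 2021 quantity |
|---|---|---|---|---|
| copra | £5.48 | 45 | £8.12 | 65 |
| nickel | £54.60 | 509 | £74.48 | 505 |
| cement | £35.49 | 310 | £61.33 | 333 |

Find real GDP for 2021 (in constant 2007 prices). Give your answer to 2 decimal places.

Real GDP 2021 = Σ (p_2007 × q_2021) = 5.48·65 + 54.60·505 + 35.49·333 = 39747.37.

£39747.37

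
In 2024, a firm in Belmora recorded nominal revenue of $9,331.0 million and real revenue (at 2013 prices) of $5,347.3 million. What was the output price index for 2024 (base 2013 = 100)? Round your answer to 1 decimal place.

output price index = (Nominal / Real) × 100 = 9331.0 / 5347.3 × 100 = 174.50.

174.5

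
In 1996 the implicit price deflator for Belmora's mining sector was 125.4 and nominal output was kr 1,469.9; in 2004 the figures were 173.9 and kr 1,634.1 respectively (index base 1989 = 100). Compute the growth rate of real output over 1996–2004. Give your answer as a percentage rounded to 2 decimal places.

-19.83%

Real output 1996 = 1469.9 / 1.254 = 1172.17.
Real output 2004 = 1634.1 / 1.739 = 939.68.
Real growth = 939.68 / 1172.17 − 1 = -0.1983.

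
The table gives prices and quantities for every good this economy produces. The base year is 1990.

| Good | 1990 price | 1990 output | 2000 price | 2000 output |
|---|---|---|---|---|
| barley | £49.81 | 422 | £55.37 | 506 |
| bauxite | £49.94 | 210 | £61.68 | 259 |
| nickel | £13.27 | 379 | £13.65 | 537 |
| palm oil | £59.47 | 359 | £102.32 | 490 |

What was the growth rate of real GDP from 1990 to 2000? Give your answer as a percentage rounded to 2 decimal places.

Real GDP 1990 = Nominal GDP 1990 = 49.81·422 + 49.94·210 + 13.27·379 + 59.47·359 = 57886.28.
Real GDP 2000 (at 1990 prices) = 49.81·506 + 49.94·259 + 13.27·537 + 59.47·490 = 74404.61.
Real growth = 74404.61/57886.28 − 1 = 0.2854.

28.54%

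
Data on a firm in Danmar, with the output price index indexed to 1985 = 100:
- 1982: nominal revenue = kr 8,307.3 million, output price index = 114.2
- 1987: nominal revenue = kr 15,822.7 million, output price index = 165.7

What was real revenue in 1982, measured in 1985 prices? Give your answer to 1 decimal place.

kr 7,274.3 million

Real revenue = Nominal / (output price index/100) = 8307.3 / 1.142 = 7274.34.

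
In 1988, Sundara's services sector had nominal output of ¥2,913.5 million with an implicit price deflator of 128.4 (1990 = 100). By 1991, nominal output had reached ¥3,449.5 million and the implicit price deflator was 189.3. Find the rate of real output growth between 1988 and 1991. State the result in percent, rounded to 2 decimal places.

-19.69%

Deflate each year: 1988 → 2913.5/1.284 = 2269.08; 1991 → 3449.5/1.893 = 1822.24.
So real output changed by 1822.24/2269.08 − 1 = -0.1969, i.e. -19.69%.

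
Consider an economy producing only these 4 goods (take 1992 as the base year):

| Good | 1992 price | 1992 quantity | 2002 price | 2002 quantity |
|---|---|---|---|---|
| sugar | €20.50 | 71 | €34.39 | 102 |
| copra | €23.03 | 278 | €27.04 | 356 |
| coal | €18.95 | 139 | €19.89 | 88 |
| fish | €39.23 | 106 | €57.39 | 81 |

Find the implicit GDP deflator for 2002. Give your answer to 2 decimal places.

129.06

Nominal GDP 2002 = 34.39·102 + 27.04·356 + 19.89·88 + 57.39·81 = 19532.93.
Real GDP 2002 (at 1992 prices) = 20.50·102 + 23.03·356 + 18.95·88 + 39.23·81 = 15134.91.
Deflator = Nominal/Real × 100 = 19532.93/15134.91 × 100 = 129.059.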